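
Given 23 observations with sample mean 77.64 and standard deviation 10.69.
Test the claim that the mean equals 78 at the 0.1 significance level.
One-sample t-test:
H₀: μ = 78
H₁: μ ≠ 78
df = n - 1 = 22
t = (x̄ - μ₀) / (s/√n) = (77.64 - 78) / (10.69/√23) = -0.162
p-value = 0.8732

Since p-value > α = 0.1, we fail to reject H₀.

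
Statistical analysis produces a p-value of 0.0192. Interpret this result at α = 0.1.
Since p = 0.0192 < α = 0.1, reject H₀.
There is sufficient evidence to reject the null hypothesis; the result is statistically significant at the 0.1 level.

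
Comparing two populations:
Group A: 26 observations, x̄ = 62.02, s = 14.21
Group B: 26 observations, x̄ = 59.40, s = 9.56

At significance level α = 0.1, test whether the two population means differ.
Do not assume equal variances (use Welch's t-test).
Welch's two-sample t-test:
H₀: μ₁ = μ₂
H₁: μ₁ ≠ μ₂
s₁²/n₁ = 14.21²/26 = 7.7663,  s₂²/n₂ = 9.56²/26 = 3.5151
SE = √(s₁²/n₁ + s₂²/n₂) = √(7.7663 + 3.5151) = 3.3588
df (Welch-Satterthwaite) = (s₁²/n₁ + s₂²/n₂)² / [(s₁²/n₁)²/(n₁-1) + (s₂²/n₂)²/(n₂-1)] ≈ 43.78
t = (x̄₁ - x̄₂) / SE = (62.02 - 59.40) / 3.3588 = 2.62 / 3.3588 = 0.780
p-value = 0.4396

Since p-value > α = 0.1, we fail to reject H₀.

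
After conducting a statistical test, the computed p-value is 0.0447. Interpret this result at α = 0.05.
Since p = 0.0447 < α = 0.05, reject H₀.
There is sufficient evidence to reject the null hypothesis; the result is statistically significant at the 0.05 level.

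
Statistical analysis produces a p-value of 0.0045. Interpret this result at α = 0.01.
Since p = 0.0045 < α = 0.01, reject H₀.
There is sufficient evidence to reject the null hypothesis; the result is statistically significant at the 0.01 level.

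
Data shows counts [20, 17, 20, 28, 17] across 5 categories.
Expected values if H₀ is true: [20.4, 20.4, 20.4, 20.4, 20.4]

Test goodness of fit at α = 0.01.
Chi-square goodness of fit test:
H₀: observed counts match expected distribution
H₁: observed counts differ from expected distribution
df = k - 1 = 4
χ² = Σ(O - E)²/E
   = (20 - 20.4)²/20.4 + (17 - 20.4)²/20.4 + (20 - 20.4)²/20.4 + (28 - 20.4)²/20.4 + (17 - 20.4)²/20.4
   = 0.008 + 0.567 + 0.008 + 2.831 + 0.567
   = 3.98
p-value = 0.4087

Since p-value > α = 0.01, we fail to reject H₀.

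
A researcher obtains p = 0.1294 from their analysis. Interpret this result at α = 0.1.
Since p = 0.1294 > α = 0.1, fail to reject H₀.
There is insufficient evidence to reject the null hypothesis; the result is not statistically significant at the 0.1 level.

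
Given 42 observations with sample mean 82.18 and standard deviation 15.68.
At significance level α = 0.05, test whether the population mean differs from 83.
One-sample t-test:
H₀: μ = 83
H₁: μ ≠ 83
df = n - 1 = 41
t = (x̄ - μ₀) / (s/√n) = (82.18 - 83) / (15.68/√42) = -0.339
p-value = 0.7364

Since p-value > α = 0.05, we fail to reject H₀.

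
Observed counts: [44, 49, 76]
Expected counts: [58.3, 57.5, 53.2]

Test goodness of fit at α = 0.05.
Chi-square goodness of fit test:
H₀: observed counts match expected distribution
H₁: observed counts differ from expected distribution
df = k - 1 = 2
χ² = Σ(O - E)²/E
   = (44 - 58.3)²/58.3 + (49 - 57.5)²/57.5 + (76 - 53.2)²/53.2
   = 3.508 + 1.257 + 9.771
   = 14.54
p-value = 0.0007

Since p-value < α = 0.05, we reject H₀.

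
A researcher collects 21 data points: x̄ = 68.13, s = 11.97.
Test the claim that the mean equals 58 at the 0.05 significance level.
One-sample t-test:
H₀: μ = 58
H₁: μ ≠ 58
df = n - 1 = 20
t = (x̄ - μ₀) / (s/√n) = (68.13 - 58) / (11.97/√21) = 3.878
p-value = 0.0009

Since p-value < α = 0.05, we reject H₀.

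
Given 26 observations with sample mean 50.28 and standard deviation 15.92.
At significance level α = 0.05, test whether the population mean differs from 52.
One-sample t-test:
H₀: μ = 52
H₁: μ ≠ 52
df = n - 1 = 25
t = (x̄ - μ₀) / (s/√n) = (50.28 - 52) / (15.92/√26) = -0.551
p-value = 0.5866

Since p-value > α = 0.05, we fail to reject H₀.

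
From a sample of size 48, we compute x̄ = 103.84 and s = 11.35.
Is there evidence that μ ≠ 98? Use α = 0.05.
One-sample t-test:
H₀: μ = 98
H₁: μ ≠ 98
df = n - 1 = 47
t = (x̄ - μ₀) / (s/√n) = (103.84 - 98) / (11.35/√48) = 3.565
p-value = 0.0008

Since p-value < α = 0.05, we reject H₀.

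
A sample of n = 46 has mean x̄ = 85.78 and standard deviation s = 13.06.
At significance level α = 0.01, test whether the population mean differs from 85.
One-sample t-test:
H₀: μ = 85
H₁: μ ≠ 85
df = n - 1 = 45
t = (x̄ - μ₀) / (s/√n) = (85.78 - 85) / (13.06/√46) = 0.405
p-value = 0.6873

Since p-value > α = 0.01, we fail to reject H₀.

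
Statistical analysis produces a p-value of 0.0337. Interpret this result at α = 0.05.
Since p = 0.0337 < α = 0.05, reject H₀.
There is sufficient evidence to reject the null hypothesis; the result is statistically significant at the 0.05 level.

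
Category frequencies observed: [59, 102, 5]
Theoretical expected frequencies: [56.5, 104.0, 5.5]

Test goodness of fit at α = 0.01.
Chi-square goodness of fit test:
H₀: observed counts match expected distribution
H₁: observed counts differ from expected distribution
df = k - 1 = 2
χ² = Σ(O - E)²/E
   = (59 - 56.5)²/56.5 + (102 - 104.0)²/104.0 + (5 - 5.5)²/5.5
   = 0.111 + 0.038 + 0.045
   = 0.19
p-value = 0.9073

Since p-value > α = 0.01, we fail to reject H₀.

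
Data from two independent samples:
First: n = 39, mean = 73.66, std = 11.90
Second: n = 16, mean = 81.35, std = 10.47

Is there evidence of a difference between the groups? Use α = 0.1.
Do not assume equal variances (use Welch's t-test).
Welch's two-sample t-test:
H₀: μ₁ = μ₂
H₁: μ₁ ≠ μ₂
s₁²/n₁ = 11.90²/39 = 3.6310,  s₂²/n₂ = 10.47²/16 = 6.8513
SE = √(s₁²/n₁ + s₂²/n₂) = √(3.6310 + 6.8513) = 3.2376
df (Welch-Satterthwaite) = (s₁²/n₁ + s₂²/n₂)² / [(s₁²/n₁)²/(n₁-1) + (s₂²/n₂)²/(n₂-1)] ≈ 31.61
t = (x̄₁ - x̄₂) / SE = (73.66 - 81.35) / 3.2376 = -7.69 / 3.2376 = -2.375
p-value = 0.0238

Since p-value < α = 0.1, we reject H₀.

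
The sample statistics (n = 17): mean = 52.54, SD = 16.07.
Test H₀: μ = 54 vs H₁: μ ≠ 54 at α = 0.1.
One-sample t-test:
H₀: μ = 54
H₁: μ ≠ 54
df = n - 1 = 16
t = (x̄ - μ₀) / (s/√n) = (52.54 - 54) / (16.07/√17) = -0.375
p-value = 0.7129

Since p-value > α = 0.1, we fail to reject H₀.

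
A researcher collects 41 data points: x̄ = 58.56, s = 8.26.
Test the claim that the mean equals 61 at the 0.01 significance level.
One-sample t-test:
H₀: μ = 61
H₁: μ ≠ 61
df = n - 1 = 40
t = (x̄ - μ₀) / (s/√n) = (58.56 - 61) / (8.26/√41) = -1.891
p-value = 0.0658

Since p-value > α = 0.01, we fail to reject H₀.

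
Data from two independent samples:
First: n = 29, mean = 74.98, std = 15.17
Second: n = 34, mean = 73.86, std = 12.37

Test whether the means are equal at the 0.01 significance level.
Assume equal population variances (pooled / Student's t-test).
Student's two-sample t-test (equal variances):
H₀: μ₁ = μ₂
H₁: μ₁ ≠ μ₂
df = n₁ + n₂ - 2 = 61
Pooled variance s_p² = [(n₁-1)s₁² + (n₂-1)s₂²] / (n₁ + n₂ - 2) = [(28)(15.17²) + (33)(12.37²)] / 61 = 188.4126
SE = √(s_p²(1/n₁ + 1/n₂)) = √(188.4126 × (1/29 + 1/34)) = 3.4697
t = (x̄₁ - x̄₂) / SE = (74.98 - 73.86) / 3.4697 = 1.12 / 3.4697 = 0.323
p-value = 0.7480

Since p-value > α = 0.01, we fail to reject H₀.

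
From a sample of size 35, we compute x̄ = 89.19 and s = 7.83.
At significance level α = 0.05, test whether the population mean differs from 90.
One-sample t-test:
H₀: μ = 90
H₁: μ ≠ 90
df = n - 1 = 34
t = (x̄ - μ₀) / (s/√n) = (89.19 - 90) / (7.83/√35) = -0.612
p-value = 0.5446

Since p-value > α = 0.05, we fail to reject H₀.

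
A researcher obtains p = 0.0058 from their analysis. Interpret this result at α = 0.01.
Since p = 0.0058 < α = 0.01, reject H₀.
There is sufficient evidence to reject the null hypothesis; the result is statistically significant at the 0.01 level.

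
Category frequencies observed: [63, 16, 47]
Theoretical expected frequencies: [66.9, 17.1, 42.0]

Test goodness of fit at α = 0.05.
Chi-square goodness of fit test:
H₀: observed counts match expected distribution
H₁: observed counts differ from expected distribution
df = k - 1 = 2
χ² = Σ(O - E)²/E
   = (63 - 66.9)²/66.9 + (16 - 17.1)²/17.1 + (47 - 42.0)²/42.0
   = 0.227 + 0.071 + 0.595
   = 0.89
p-value = 0.6398

Since p-value > α = 0.05, we fail to reject H₀.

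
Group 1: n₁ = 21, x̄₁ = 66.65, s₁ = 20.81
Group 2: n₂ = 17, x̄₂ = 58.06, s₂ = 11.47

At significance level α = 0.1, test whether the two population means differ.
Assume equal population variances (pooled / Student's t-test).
Student's two-sample t-test (equal variances):
H₀: μ₁ = μ₂
H₁: μ₁ ≠ μ₂
df = n₁ + n₂ - 2 = 36
Pooled variance s_p² = [(n₁-1)s₁² + (n₂-1)s₂²] / (n₁ + n₂ - 2) = [(20)(20.81²) + (16)(11.47²)] / 36 = 299.0582
SE = √(s_p²(1/n₁ + 1/n₂)) = √(299.0582 × (1/21 + 1/17)) = 5.6420
t = (x̄₁ - x̄₂) / SE = (66.65 - 58.06) / 5.6420 = 8.59 / 5.6420 = 1.523
p-value = 0.1366

Since p-value > α = 0.1, we fail to reject H₀.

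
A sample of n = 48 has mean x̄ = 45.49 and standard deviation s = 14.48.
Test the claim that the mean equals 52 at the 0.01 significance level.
One-sample t-test:
H₀: μ = 52
H₁: μ ≠ 52
df = n - 1 = 47
t = (x̄ - μ₀) / (s/√n) = (45.49 - 52) / (14.48/√48) = -3.115
p-value = 0.0031

Since p-value < α = 0.01, we reject H₀.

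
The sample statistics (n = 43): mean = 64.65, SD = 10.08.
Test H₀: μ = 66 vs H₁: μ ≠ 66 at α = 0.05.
One-sample t-test:
H₀: μ = 66
H₁: μ ≠ 66
df = n - 1 = 42
t = (x̄ - μ₀) / (s/√n) = (64.65 - 66) / (10.08/√43) = -0.878
p-value = 0.3848

Since p-value > α = 0.05, we fail to reject H₀.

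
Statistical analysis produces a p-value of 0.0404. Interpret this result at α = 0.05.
Since p = 0.0404 < α = 0.05, reject H₀.
There is sufficient evidence to reject the null hypothesis; the result is statistically significant at the 0.05 level.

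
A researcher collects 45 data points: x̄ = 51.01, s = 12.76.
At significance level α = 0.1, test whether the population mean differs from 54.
One-sample t-test:
H₀: μ = 54
H₁: μ ≠ 54
df = n - 1 = 44
t = (x̄ - μ₀) / (s/√n) = (51.01 - 54) / (12.76/√45) = -1.572
p-value = 0.1231

Since p-value > α = 0.1, we fail to reject H₀.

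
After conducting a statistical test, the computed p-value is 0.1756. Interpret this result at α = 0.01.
Since p = 0.1756 > α = 0.01, fail to reject H₀.
There is insufficient evidence to reject the null hypothesis; the result is not statistically significant at the 0.01 level.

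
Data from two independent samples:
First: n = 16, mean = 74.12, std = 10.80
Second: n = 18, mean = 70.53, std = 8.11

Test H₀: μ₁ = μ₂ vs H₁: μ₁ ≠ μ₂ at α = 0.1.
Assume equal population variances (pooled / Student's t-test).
Student's two-sample t-test (equal variances):
H₀: μ₁ = μ₂
H₁: μ₁ ≠ μ₂
df = n₁ + n₂ - 2 = 32
Pooled variance s_p² = [(n₁-1)s₁² + (n₂-1)s₂²] / (n₁ + n₂ - 2) = [(15)(10.80²) + (17)(8.11²)] / 32 = 89.6164
SE = √(s_p²(1/n₁ + 1/n₂)) = √(89.6164 × (1/16 + 1/18)) = 3.2526
t = (x̄₁ - x̄₂) / SE = (74.12 - 70.53) / 3.2526 = 3.59 / 3.2526 = 1.104
p-value = 0.2779

Since p-value > α = 0.1, we fail to reject H₀.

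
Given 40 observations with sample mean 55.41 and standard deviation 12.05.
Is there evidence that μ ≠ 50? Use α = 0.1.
One-sample t-test:
H₀: μ = 50
H₁: μ ≠ 50
df = n - 1 = 39
t = (x̄ - μ₀) / (s/√n) = (55.41 - 50) / (12.05/√40) = 2.839
p-value = 0.0071

Since p-value < α = 0.1, we reject H₀.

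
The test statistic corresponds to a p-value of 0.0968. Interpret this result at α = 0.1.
Since p = 0.0968 < α = 0.1, reject H₀.
There is sufficient evidence to reject the null hypothesis; the result is statistically significant at the 0.1 level.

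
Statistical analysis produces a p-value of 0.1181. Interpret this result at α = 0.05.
Since p = 0.1181 > α = 0.05, fail to reject H₀.
There is insufficient evidence to reject the null hypothesis; the result is not statistically significant at the 0.05 level.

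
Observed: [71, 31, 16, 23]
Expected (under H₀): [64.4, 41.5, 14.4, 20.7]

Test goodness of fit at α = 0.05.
Chi-square goodness of fit test:
H₀: observed counts match expected distribution
H₁: observed counts differ from expected distribution
df = k - 1 = 3
χ² = Σ(O - E)²/E
   = (71 - 64.4)²/64.4 + (31 - 41.5)²/41.5 + (16 - 14.4)²/14.4 + (23 - 20.7)²/20.7
   = 0.676 + 2.657 + 0.178 + 0.256
   = 3.77
p-value = 0.2878

Since p-value > α = 0.05, we fail to reject H₀.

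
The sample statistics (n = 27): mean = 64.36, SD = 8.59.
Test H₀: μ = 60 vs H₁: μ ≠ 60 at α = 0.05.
One-sample t-test:
H₀: μ = 60
H₁: μ ≠ 60
df = n - 1 = 26
t = (x̄ - μ₀) / (s/√n) = (64.36 - 60) / (8.59/√27) = 2.637
p-value = 0.0139

Since p-value < α = 0.05, we reject H₀.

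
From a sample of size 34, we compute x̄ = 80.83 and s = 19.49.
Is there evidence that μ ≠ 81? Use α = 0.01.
One-sample t-test:
H₀: μ = 81
H₁: μ ≠ 81
df = n - 1 = 33
t = (x̄ - μ₀) / (s/√n) = (80.83 - 81) / (19.49/√34) = -0.051
p-value = 0.9597

Since p-value > α = 0.01, we fail to reject H₀.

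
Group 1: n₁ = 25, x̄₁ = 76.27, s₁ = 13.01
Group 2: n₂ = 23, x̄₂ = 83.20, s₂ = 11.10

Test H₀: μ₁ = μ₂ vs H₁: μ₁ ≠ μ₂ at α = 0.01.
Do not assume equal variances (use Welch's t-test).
Welch's two-sample t-test:
H₀: μ₁ = μ₂
H₁: μ₁ ≠ μ₂
s₁²/n₁ = 13.01²/25 = 6.7704,  s₂²/n₂ = 11.10²/23 = 5.3570
SE = √(s₁²/n₁ + s₂²/n₂) = √(6.7704 + 5.3570) = 3.4824
df (Welch-Satterthwaite) = (s₁²/n₁ + s₂²/n₂)² / [(s₁²/n₁)²/(n₁-1) + (s₂²/n₂)²/(n₂-1)] ≈ 45.76
t = (x̄₁ - x̄₂) / SE = (76.27 - 83.20) / 3.4824 = -6.93 / 3.4824 = -1.990
p-value = 0.0526

Since p-value > α = 0.01, we fail to reject H₀.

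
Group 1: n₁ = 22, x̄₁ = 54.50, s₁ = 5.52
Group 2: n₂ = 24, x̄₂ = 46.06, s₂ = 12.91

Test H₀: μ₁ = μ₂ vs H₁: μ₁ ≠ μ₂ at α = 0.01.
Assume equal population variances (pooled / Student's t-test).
Student's two-sample t-test (equal variances):
H₀: μ₁ = μ₂
H₁: μ₁ ≠ μ₂
df = n₁ + n₂ - 2 = 44
Pooled variance s_p² = [(n₁-1)s₁² + (n₂-1)s₂²] / (n₁ + n₂ - 2) = [(21)(5.52²) + (23)(12.91²)] / 44 = 101.6647
SE = √(s_p²(1/n₁ + 1/n₂)) = √(101.6647 × (1/22 + 1/24)) = 2.9761
t = (x̄₁ - x̄₂) / SE = (54.50 - 46.06) / 2.9761 = 8.44 / 2.9761 = 2.836
p-value = 0.0069

Since p-value < α = 0.01, we reject H₀.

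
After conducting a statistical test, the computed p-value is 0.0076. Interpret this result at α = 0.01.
Since p = 0.0076 < α = 0.01, reject H₀.
There is sufficient evidence to reject the null hypothesis; the result is statistically significant at the 0.01 level.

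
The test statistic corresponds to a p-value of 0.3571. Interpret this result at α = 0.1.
Since p = 0.3571 > α = 0.1, fail to reject H₀.
There is insufficient evidence to reject the null hypothesis; the result is not statistically significant at the 0.1 level.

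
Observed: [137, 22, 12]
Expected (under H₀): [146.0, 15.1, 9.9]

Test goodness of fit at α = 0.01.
Chi-square goodness of fit test:
H₀: observed counts match expected distribution
H₁: observed counts differ from expected distribution
df = k - 1 = 2
χ² = Σ(O - E)²/E
   = (137 - 146.0)²/146.0 + (22 - 15.1)²/15.1 + (12 - 9.9)²/9.9
   = 0.555 + 3.153 + 0.445
   = 4.15
p-value = 0.1254

Since p-value > α = 0.01, we fail to reject H₀.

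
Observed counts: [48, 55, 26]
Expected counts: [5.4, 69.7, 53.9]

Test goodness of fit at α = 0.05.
Chi-square goodness of fit test:
H₀: observed counts match expected distribution
H₁: observed counts differ from expected distribution
df = k - 1 = 2
χ² = Σ(O - E)²/E
   = (48 - 5.4)²/5.4 + (55 - 69.7)²/69.7 + (26 - 53.9)²/53.9
   = 336.067 + 3.100 + 14.442
   = 353.61
p-value < 0.0001

Since p-value < α = 0.05, we reject H₀.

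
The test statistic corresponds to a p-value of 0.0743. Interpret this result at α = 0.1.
Since p = 0.0743 < α = 0.1, reject H₀.
There is sufficient evidence to reject the null hypothesis; the result is statistically significant at the 0.1 level.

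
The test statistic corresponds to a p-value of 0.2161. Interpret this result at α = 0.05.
Since p = 0.2161 > α = 0.05, fail to reject H₀.
There is insufficient evidence to reject the null hypothesis; the result is not statistically significant at the 0.05 level.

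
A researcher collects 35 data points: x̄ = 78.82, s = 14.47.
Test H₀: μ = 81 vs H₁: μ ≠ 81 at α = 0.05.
One-sample t-test:
H₀: μ = 81
H₁: μ ≠ 81
df = n - 1 = 34
t = (x̄ - μ₀) / (s/√n) = (78.82 - 81) / (14.47/√35) = -0.891
p-value = 0.3790

Since p-value > α = 0.05, we fail to reject H₀.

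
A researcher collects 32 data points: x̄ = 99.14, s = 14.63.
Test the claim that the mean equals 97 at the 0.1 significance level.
One-sample t-test:
H₀: μ = 97
H₁: μ ≠ 97
df = n - 1 = 31
t = (x̄ - μ₀) / (s/√n) = (99.14 - 97) / (14.63/√32) = 0.827
p-value = 0.4143

Since p-value > α = 0.1, we fail to reject H₀.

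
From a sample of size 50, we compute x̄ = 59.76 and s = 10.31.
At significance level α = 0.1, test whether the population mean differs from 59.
One-sample t-test:
H₀: μ = 59
H₁: μ ≠ 59
df = n - 1 = 49
t = (x̄ - μ₀) / (s/√n) = (59.76 - 59) / (10.31/√50) = 0.521
p-value = 0.6045

Since p-value > α = 0.1, we fail to reject H₀.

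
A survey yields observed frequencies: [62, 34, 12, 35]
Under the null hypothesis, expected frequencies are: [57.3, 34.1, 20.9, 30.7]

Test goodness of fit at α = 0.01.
Chi-square goodness of fit test:
H₀: observed counts match expected distribution
H₁: observed counts differ from expected distribution
df = k - 1 = 3
χ² = Σ(O - E)²/E
   = (62 - 57.3)²/57.3 + (34 - 34.1)²/34.1 + (12 - 20.9)²/20.9 + (35 - 30.7)²/30.7
   = 0.386 + 0.000 + 3.790 + 0.602
   = 4.78
p-value = 0.1888

Since p-value > α = 0.01, we fail to reject H₀.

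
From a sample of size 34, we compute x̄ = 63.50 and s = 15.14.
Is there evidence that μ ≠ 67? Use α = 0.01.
One-sample t-test:
H₀: μ = 67
H₁: μ ≠ 67
df = n - 1 = 33
t = (x̄ - μ₀) / (s/√n) = (63.50 - 67) / (15.14/√34) = -1.348
p-value = 0.1868

Since p-value > α = 0.01, we fail to reject H₀.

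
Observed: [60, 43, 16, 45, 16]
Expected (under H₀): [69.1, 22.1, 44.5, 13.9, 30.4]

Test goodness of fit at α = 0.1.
Chi-square goodness of fit test:
H₀: observed counts match expected distribution
H₁: observed counts differ from expected distribution
df = k - 1 = 4
χ² = Σ(O - E)²/E
   = (60 - 69.1)²/69.1 + (43 - 22.1)²/22.1 + (16 - 44.5)²/44.5 + (45 - 13.9)²/13.9 + (16 - 30.4)²/30.4
   = 1.198 + 19.765 + 18.253 + 69.583 + 6.821
   = 115.62
p-value < 0.0001

Since p-value < α = 0.1, we reject H₀.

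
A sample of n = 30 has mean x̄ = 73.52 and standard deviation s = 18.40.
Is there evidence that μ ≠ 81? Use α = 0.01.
One-sample t-test:
H₀: μ = 81
H₁: μ ≠ 81
df = n - 1 = 29
t = (x̄ - μ₀) / (s/√n) = (73.52 - 81) / (18.40/√30) = -2.227
p-value = 0.0339

Since p-value > α = 0.01, we fail to reject H₀.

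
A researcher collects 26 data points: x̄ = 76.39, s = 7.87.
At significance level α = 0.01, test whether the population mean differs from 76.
One-sample t-test:
H₀: μ = 76
H₁: μ ≠ 76
df = n - 1 = 25
t = (x̄ - μ₀) / (s/√n) = (76.39 - 76) / (7.87/√26) = 0.253
p-value = 0.8026

Since p-value > α = 0.01, we fail to reject H₀.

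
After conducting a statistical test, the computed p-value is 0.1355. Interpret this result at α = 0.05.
Since p = 0.1355 > α = 0.05, fail to reject H₀.
There is insufficient evidence to reject the null hypothesis; the result is not statistically significant at the 0.05 level.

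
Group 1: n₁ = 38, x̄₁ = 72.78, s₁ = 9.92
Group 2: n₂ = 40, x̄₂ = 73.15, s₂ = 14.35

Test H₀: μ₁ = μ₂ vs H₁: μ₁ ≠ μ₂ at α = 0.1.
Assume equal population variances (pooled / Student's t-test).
Student's two-sample t-test (equal variances):
H₀: μ₁ = μ₂
H₁: μ₁ ≠ μ₂
df = n₁ + n₂ - 2 = 76
Pooled variance s_p² = [(n₁-1)s₁² + (n₂-1)s₂²] / (n₁ + n₂ - 2) = [(37)(9.92²) + (39)(14.35²)] / 76 = 153.5791
SE = √(s_p²(1/n₁ + 1/n₂)) = √(153.5791 × (1/38 + 1/40)) = 2.8073
t = (x̄₁ - x̄₂) / SE = (72.78 - 73.15) / 2.8073 = -0.37 / 2.8073 = -0.132
p-value = 0.8955

Since p-value > α = 0.1, we fail to reject H₀.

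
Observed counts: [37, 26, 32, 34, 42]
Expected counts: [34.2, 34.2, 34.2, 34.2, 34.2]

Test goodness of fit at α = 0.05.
Chi-square goodness of fit test:
H₀: observed counts match expected distribution
H₁: observed counts differ from expected distribution
df = k - 1 = 4
χ² = Σ(O - E)²/E
   = (37 - 34.2)²/34.2 + (26 - 34.2)²/34.2 + (32 - 34.2)²/34.2 + (34 - 34.2)²/34.2 + (42 - 34.2)²/34.2
   = 0.229 + 1.966 + 0.142 + 0.001 + 1.779
   = 4.12
p-value = 0.3904

Since p-value > α = 0.05, we fail to reject H₀.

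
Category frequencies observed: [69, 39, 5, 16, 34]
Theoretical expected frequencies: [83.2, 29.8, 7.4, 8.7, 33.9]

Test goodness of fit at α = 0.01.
Chi-square goodness of fit test:
H₀: observed counts match expected distribution
H₁: observed counts differ from expected distribution
df = k - 1 = 4
χ² = Σ(O - E)²/E
   = (69 - 83.2)²/83.2 + (39 - 29.8)²/29.8 + (5 - 7.4)²/7.4 + (16 - 8.7)²/8.7 + (34 - 33.9)²/33.9
   = 2.424 + 2.840 + 0.778 + 6.125 + 0.000
   = 12.17
p-value = 0.0161

Since p-value > α = 0.01, we fail to reject H₀.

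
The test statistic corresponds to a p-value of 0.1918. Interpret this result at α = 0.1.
Since p = 0.1918 > α = 0.1, fail to reject H₀.
There is insufficient evidence to reject the null hypothesis; the result is not statistically significant at the 0.1 level.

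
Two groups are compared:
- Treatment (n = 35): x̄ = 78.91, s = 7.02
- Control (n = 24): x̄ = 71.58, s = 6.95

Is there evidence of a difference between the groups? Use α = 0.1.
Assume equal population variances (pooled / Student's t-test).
Student's two-sample t-test (equal variances):
H₀: μ₁ = μ₂
H₁: μ₁ ≠ μ₂
df = n₁ + n₂ - 2 = 57
Pooled variance s_p² = [(n₁-1)s₁² + (n₂-1)s₂²] / (n₁ + n₂ - 2) = [(34)(7.02²) + (23)(6.95²)] / 57 = 48.8858
SE = √(s_p²(1/n₁ + 1/n₂)) = √(48.8858 × (1/35 + 1/24)) = 1.8530
t = (x̄₁ - x̄₂) / SE = (78.91 - 71.58) / 1.8530 = 7.33 / 1.8530 = 3.956
p-value = 0.0002

Since p-value < α = 0.1, we reject H₀.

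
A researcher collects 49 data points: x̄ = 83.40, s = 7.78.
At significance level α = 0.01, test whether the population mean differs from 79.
One-sample t-test:
H₀: μ = 79
H₁: μ ≠ 79
df = n - 1 = 48
t = (x̄ - μ₀) / (s/√n) = (83.40 - 79) / (7.78/√49) = 3.959
p-value = 0.0002

Since p-value < α = 0.01, we reject H₀.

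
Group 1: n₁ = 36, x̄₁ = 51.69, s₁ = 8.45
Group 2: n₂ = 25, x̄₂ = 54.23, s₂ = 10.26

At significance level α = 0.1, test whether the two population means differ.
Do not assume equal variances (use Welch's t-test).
Welch's two-sample t-test:
H₀: μ₁ = μ₂
H₁: μ₁ ≠ μ₂
s₁²/n₁ = 8.45²/36 = 1.9834,  s₂²/n₂ = 10.26²/25 = 4.2107
SE = √(s₁²/n₁ + s₂²/n₂) = √(1.9834 + 4.2107) = 2.4888
df (Welch-Satterthwaite) = (s₁²/n₁ + s₂²/n₂)² / [(s₁²/n₁)²/(n₁-1) + (s₂²/n₂)²/(n₂-1)] ≈ 45.08
t = (x̄₁ - x̄₂) / SE = (51.69 - 54.23) / 2.4888 = -2.54 / 2.4888 = -1.021
p-value = 0.3129

Since p-value > α = 0.1, we fail to reject H₀.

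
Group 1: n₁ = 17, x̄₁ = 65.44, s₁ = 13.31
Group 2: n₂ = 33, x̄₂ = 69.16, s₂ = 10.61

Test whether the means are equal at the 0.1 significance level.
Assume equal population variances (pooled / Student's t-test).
Student's two-sample t-test (equal variances):
H₀: μ₁ = μ₂
H₁: μ₁ ≠ μ₂
df = n₁ + n₂ - 2 = 48
Pooled variance s_p² = [(n₁-1)s₁² + (n₂-1)s₂²] / (n₁ + n₂ - 2) = [(16)(13.31²) + (32)(10.61²)] / 48 = 134.1001
SE = √(s_p²(1/n₁ + 1/n₂)) = √(134.1001 × (1/17 + 1/33)) = 3.4571
t = (x̄₁ - x̄₂) / SE = (65.44 - 69.16) / 3.4571 = -3.72 / 3.4571 = -1.076
p-value = 0.2873

Since p-value > α = 0.1, we fail to reject H₀.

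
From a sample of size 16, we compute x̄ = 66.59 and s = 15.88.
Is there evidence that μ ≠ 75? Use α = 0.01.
One-sample t-test:
H₀: μ = 75
H₁: μ ≠ 75
df = n - 1 = 15
t = (x̄ - μ₀) / (s/√n) = (66.59 - 75) / (15.88/√16) = -2.118
p-value = 0.0512

Since p-value > α = 0.01, we fail to reject H₀.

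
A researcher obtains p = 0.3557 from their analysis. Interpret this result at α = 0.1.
Since p = 0.3557 > α = 0.1, fail to reject H₀.
There is insufficient evidence to reject the null hypothesis; the result is not statistically significant at the 0.1 level.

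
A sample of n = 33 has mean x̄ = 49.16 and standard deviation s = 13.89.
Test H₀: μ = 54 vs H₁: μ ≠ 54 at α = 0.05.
One-sample t-test:
H₀: μ = 54
H₁: μ ≠ 54
df = n - 1 = 32
t = (x̄ - μ₀) / (s/√n) = (49.16 - 54) / (13.89/√33) = -2.002
p-value = 0.0539

Since p-value > α = 0.05, we fail to reject H₀.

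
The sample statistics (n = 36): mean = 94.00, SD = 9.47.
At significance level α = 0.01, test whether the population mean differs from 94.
One-sample t-test:
H₀: μ = 94
H₁: μ ≠ 94
df = n - 1 = 35
t = (x̄ - μ₀) / (s/√n) = (94.00 - 94) / (9.47/√36) = 0.000
p-value = 1.0000

Since p-value > α = 0.01, we fail to reject H₀.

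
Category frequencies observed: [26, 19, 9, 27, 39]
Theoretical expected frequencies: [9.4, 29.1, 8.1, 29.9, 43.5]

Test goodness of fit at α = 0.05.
Chi-square goodness of fit test:
H₀: observed counts match expected distribution
H₁: observed counts differ from expected distribution
df = k - 1 = 4
χ² = Σ(O - E)²/E
   = (26 - 9.4)²/9.4 + (19 - 29.1)²/29.1 + (9 - 8.1)²/8.1 + (27 - 29.9)²/29.9 + (39 - 43.5)²/43.5
   = 29.315 + 3.505 + 0.100 + 0.281 + 0.466
   = 33.67
p-value < 0.0001

Since p-value < α = 0.05, we reject H₀.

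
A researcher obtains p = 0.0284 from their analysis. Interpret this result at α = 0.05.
Since p = 0.0284 < α = 0.05, reject H₀.
There is sufficient evidence to reject the null hypothesis; the result is statistically significant at the 0.05 level.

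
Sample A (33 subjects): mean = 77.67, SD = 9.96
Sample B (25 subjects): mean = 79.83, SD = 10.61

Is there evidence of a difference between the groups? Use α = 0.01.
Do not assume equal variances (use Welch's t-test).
Welch's two-sample t-test:
H₀: μ₁ = μ₂
H₁: μ₁ ≠ μ₂
s₁²/n₁ = 9.96²/33 = 3.0061,  s₂²/n₂ = 10.61²/25 = 4.5029
SE = √(s₁²/n₁ + s₂²/n₂) = √(3.0061 + 4.5029) = 2.7403
df (Welch-Satterthwaite) = (s₁²/n₁ + s₂²/n₂)² / [(s₁²/n₁)²/(n₁-1) + (s₂²/n₂)²/(n₂-1)] ≈ 50.02
t = (x̄₁ - x̄₂) / SE = (77.67 - 79.83) / 2.7403 = -2.16 / 2.7403 = -0.788
p-value = 0.4343

Since p-value > α = 0.01, we fail to reject H₀.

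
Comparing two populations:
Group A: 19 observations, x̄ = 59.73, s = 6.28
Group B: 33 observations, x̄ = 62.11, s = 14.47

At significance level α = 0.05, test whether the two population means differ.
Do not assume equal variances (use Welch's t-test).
Welch's two-sample t-test:
H₀: μ₁ = μ₂
H₁: μ₁ ≠ μ₂
s₁²/n₁ = 6.28²/19 = 2.0757,  s₂²/n₂ = 14.47²/33 = 6.3449
SE = √(s₁²/n₁ + s₂²/n₂) = √(2.0757 + 6.3449) = 2.9018
df (Welch-Satterthwaite) = (s₁²/n₁ + s₂²/n₂)² / [(s₁²/n₁)²/(n₁-1) + (s₂²/n₂)²/(n₂-1)] ≈ 47.35
t = (x̄₁ - x̄₂) / SE = (59.73 - 62.11) / 2.9018 = -2.38 / 2.9018 = -0.820
p-value = 0.4162

Since p-value > α = 0.05, we fail to reject H₀.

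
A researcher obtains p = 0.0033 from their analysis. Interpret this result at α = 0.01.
Since p = 0.0033 < α = 0.01, reject H₀.
There is sufficient evidence to reject the null hypothesis; the result is statistically significant at the 0.01 level.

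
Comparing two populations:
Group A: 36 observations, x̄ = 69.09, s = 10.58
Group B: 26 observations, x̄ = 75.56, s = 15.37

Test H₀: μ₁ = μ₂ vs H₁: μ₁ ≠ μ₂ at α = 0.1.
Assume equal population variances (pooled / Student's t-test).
Student's two-sample t-test (equal variances):
H₀: μ₁ = μ₂
H₁: μ₁ ≠ μ₂
df = n₁ + n₂ - 2 = 60
Pooled variance s_p² = [(n₁-1)s₁² + (n₂-1)s₂²] / (n₁ + n₂ - 2) = [(35)(10.58²) + (25)(15.37²)] / 60 = 163.7283
SE = √(s_p²(1/n₁ + 1/n₂)) = √(163.7283 × (1/36 + 1/26)) = 3.2932
t = (x̄₁ - x̄₂) / SE = (69.09 - 75.56) / 3.2932 = -6.47 / 3.2932 = -1.965
p-value = 0.0541

Since p-value < α = 0.1, we reject H₀.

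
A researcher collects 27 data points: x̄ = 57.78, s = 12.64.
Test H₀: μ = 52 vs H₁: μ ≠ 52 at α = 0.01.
One-sample t-test:
H₀: μ = 52
H₁: μ ≠ 52
df = n - 1 = 26
t = (x̄ - μ₀) / (s/√n) = (57.78 - 52) / (12.64/√27) = 2.376
p-value = 0.0251

Since p-value > α = 0.01, we fail to reject H₀.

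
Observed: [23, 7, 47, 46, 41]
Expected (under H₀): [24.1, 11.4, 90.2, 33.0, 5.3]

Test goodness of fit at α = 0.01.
Chi-square goodness of fit test:
H₀: observed counts match expected distribution
H₁: observed counts differ from expected distribution
df = k - 1 = 4
χ² = Σ(O - E)²/E
   = (23 - 24.1)²/24.1 + (7 - 11.4)²/11.4 + (47 - 90.2)²/90.2 + (46 - 33.0)²/33.0 + (41 - 5.3)²/5.3
   = 0.050 + 1.698 + 20.690 + 5.121 + 240.470
   = 268.03
p-value < 0.0001

Since p-value < α = 0.01, we reject H₀.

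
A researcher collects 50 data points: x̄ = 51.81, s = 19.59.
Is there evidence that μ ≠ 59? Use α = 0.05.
One-sample t-test:
H₀: μ = 59
H₁: μ ≠ 59
df = n - 1 = 49
t = (x̄ - μ₀) / (s/√n) = (51.81 - 59) / (19.59/√50) = -2.595
p-value = 0.0124

Since p-value < α = 0.05, we reject H₀.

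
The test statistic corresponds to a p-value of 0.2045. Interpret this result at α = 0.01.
Since p = 0.2045 > α = 0.01, fail to reject H₀.
There is insufficient evidence to reject the null hypothesis; the result is not statistically significant at the 0.01 level.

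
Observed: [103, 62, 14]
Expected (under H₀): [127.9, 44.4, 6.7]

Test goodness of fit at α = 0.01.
Chi-square goodness of fit test:
H₀: observed counts match expected distribution
H₁: observed counts differ from expected distribution
df = k - 1 = 2
χ² = Σ(O - E)²/E
   = (103 - 127.9)²/127.9 + (62 - 44.4)²/44.4 + (14 - 6.7)²/6.7
   = 4.848 + 6.977 + 7.954
   = 19.78
p-value = 0.0001

Since p-value < α = 0.01, we reject H₀.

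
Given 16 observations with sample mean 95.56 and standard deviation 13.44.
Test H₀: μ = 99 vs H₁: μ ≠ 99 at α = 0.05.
One-sample t-test:
H₀: μ = 99
H₁: μ ≠ 99
df = n - 1 = 15
t = (x̄ - μ₀) / (s/√n) = (95.56 - 99) / (13.44/√16) = -1.024
p-value = 0.3222

Since p-value > α = 0.05, we fail to reject H₀.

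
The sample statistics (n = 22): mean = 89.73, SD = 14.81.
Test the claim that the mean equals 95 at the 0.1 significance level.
One-sample t-test:
H₀: μ = 95
H₁: μ ≠ 95
df = n - 1 = 21
t = (x̄ - μ₀) / (s/√n) = (89.73 - 95) / (14.81/√22) = -1.669
p-value = 0.1100

Since p-value > α = 0.1, we fail to reject H₀.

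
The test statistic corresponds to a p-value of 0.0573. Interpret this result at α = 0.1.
Since p = 0.0573 < α = 0.1, reject H₀.
There is sufficient evidence to reject the null hypothesis; the result is statistically significant at the 0.1 level.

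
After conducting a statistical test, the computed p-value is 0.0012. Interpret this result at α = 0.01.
Since p = 0.0012 < α = 0.01, reject H₀.
There is sufficient evidence to reject the null hypothesis; the result is statistically significant at the 0.01 level.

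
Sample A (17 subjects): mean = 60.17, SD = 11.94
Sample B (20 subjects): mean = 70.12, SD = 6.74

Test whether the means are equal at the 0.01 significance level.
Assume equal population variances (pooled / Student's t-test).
Student's two-sample t-test (equal variances):
H₀: μ₁ = μ₂
H₁: μ₁ ≠ μ₂
df = n₁ + n₂ - 2 = 35
Pooled variance s_p² = [(n₁-1)s₁² + (n₂-1)s₂²] / (n₁ + n₂ - 2) = [(16)(11.94²) + (19)(6.74²)] / 35 = 89.8326
SE = √(s_p²(1/n₁ + 1/n₂)) = √(89.8326 × (1/17 + 1/20)) = 3.1266
t = (x̄₁ - x̄₂) / SE = (60.17 - 70.12) / 3.1266 = -9.95 / 3.1266 = -3.182
p-value = 0.0031

Since p-value < α = 0.01, we reject H₀.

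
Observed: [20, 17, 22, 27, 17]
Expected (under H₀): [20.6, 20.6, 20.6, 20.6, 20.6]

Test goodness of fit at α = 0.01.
Chi-square goodness of fit test:
H₀: observed counts match expected distribution
H₁: observed counts differ from expected distribution
df = k - 1 = 4
χ² = Σ(O - E)²/E
   = (20 - 20.6)²/20.6 + (17 - 20.6)²/20.6 + (22 - 20.6)²/20.6 + (27 - 20.6)²/20.6 + (17 - 20.6)²/20.6
   = 0.017 + 0.629 + 0.095 + 1.988 + 0.629
   = 3.36
p-value = 0.4996

Since p-value > α = 0.01, we fail to reject H₀.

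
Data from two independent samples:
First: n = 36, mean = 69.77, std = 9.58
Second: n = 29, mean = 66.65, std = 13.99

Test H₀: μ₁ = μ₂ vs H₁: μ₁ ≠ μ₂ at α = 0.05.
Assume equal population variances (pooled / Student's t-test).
Student's two-sample t-test (equal variances):
H₀: μ₁ = μ₂
H₁: μ₁ ≠ μ₂
df = n₁ + n₂ - 2 = 63
Pooled variance s_p² = [(n₁-1)s₁² + (n₂-1)s₂²] / (n₁ + n₂ - 2) = [(35)(9.58²) + (28)(13.99²)] / 63 = 137.9736
SE = √(s_p²(1/n₁ + 1/n₂)) = √(137.9736 × (1/36 + 1/29)) = 2.9309
t = (x̄₁ - x̄₂) / SE = (69.77 - 66.65) / 2.9309 = 3.12 / 2.9309 = 1.065
p-value = 0.2912

Since p-value > α = 0.05, we fail to reject H₀.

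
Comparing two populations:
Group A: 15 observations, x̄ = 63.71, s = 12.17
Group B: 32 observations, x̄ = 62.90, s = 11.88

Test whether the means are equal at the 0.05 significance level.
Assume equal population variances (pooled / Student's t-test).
Student's two-sample t-test (equal variances):
H₀: μ₁ = μ₂
H₁: μ₁ ≠ μ₂
df = n₁ + n₂ - 2 = 45
Pooled variance s_p² = [(n₁-1)s₁² + (n₂-1)s₂²] / (n₁ + n₂ - 2) = [(14)(12.17²) + (31)(11.88²)] / 45 = 143.3042
SE = √(s_p²(1/n₁ + 1/n₂)) = √(143.3042 × (1/15 + 1/32)) = 3.7459
t = (x̄₁ - x̄₂) / SE = (63.71 - 62.90) / 3.7459 = 0.81 / 3.7459 = 0.216
p-value = 0.8298

Since p-value > α = 0.05, we fail to reject H₀.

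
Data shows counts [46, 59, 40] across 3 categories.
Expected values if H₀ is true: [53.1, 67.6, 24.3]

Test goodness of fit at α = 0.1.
Chi-square goodness of fit test:
H₀: observed counts match expected distribution
H₁: observed counts differ from expected distribution
df = k - 1 = 2
χ² = Σ(O - E)²/E
   = (46 - 53.1)²/53.1 + (59 - 67.6)²/67.6 + (40 - 24.3)²/24.3
   = 0.949 + 1.094 + 10.144
   = 12.19
p-value = 0.0023

Since p-value < α = 0.1, we reject H₀.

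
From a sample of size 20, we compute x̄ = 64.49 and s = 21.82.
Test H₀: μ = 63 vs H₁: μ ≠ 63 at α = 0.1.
One-sample t-test:
H₀: μ = 63
H₁: μ ≠ 63
df = n - 1 = 19
t = (x̄ - μ₀) / (s/√n) = (64.49 - 63) / (21.82/√20) = 0.305
p-value = 0.7634

Since p-value > α = 0.1, we fail to reject H₀.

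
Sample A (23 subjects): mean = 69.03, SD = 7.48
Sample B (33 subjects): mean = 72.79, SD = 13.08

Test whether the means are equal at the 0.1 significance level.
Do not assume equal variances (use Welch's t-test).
Welch's two-sample t-test:
H₀: μ₁ = μ₂
H₁: μ₁ ≠ μ₂
s₁²/n₁ = 7.48²/23 = 2.4326,  s₂²/n₂ = 13.08²/33 = 5.1844
SE = √(s₁²/n₁ + s₂²/n₂) = √(2.4326 + 5.1844) = 2.7599
df (Welch-Satterthwaite) = (s₁²/n₁ + s₂²/n₂)² / [(s₁²/n₁)²/(n₁-1) + (s₂²/n₂)²/(n₂-1)] ≈ 52.32
t = (x̄₁ - x̄₂) / SE = (69.03 - 72.79) / 2.7599 = -3.76 / 2.7599 = -1.362
p-value = 0.1789

Since p-value > α = 0.1, we fail to reject H₀.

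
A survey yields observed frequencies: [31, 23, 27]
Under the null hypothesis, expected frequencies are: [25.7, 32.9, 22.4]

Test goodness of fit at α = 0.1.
Chi-square goodness of fit test:
H₀: observed counts match expected distribution
H₁: observed counts differ from expected distribution
df = k - 1 = 2
χ² = Σ(O - E)²/E
   = (31 - 25.7)²/25.7 + (23 - 32.9)²/32.9 + (27 - 22.4)²/22.4
   = 1.093 + 2.979 + 0.945
   = 5.02
p-value = 0.0814

Since p-value < α = 0.1, we reject H₀.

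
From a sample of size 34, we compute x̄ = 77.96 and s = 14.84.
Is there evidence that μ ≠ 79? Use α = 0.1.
One-sample t-test:
H₀: μ = 79
H₁: μ ≠ 79
df = n - 1 = 33
t = (x̄ - μ₀) / (s/√n) = (77.96 - 79) / (14.84/√34) = -0.409
p-value = 0.6854

Since p-value > α = 0.1, we fail to reject H₀.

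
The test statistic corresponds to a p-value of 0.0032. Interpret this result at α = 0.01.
Since p = 0.0032 < α = 0.01, reject H₀.
There is sufficient evidence to reject the null hypothesis; the result is statistically significant at the 0.01 level.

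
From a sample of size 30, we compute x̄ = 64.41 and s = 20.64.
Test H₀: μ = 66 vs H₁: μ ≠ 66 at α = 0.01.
One-sample t-test:
H₀: μ = 66
H₁: μ ≠ 66
df = n - 1 = 29
t = (x̄ - μ₀) / (s/√n) = (64.41 - 66) / (20.64/√30) = -0.422
p-value = 0.6762

Since p-value > α = 0.01, we fail to reject H₀.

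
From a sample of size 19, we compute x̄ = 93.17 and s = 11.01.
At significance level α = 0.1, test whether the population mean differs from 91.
One-sample t-test:
H₀: μ = 91
H₁: μ ≠ 91
df = n - 1 = 18
t = (x̄ - μ₀) / (s/√n) = (93.17 - 91) / (11.01/√19) = 0.859
p-value = 0.4016

Since p-value > α = 0.1, we fail to reject H₀.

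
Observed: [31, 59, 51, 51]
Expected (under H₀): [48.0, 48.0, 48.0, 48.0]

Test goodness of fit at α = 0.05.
Chi-square goodness of fit test:
H₀: observed counts match expected distribution
H₁: observed counts differ from expected distribution
df = k - 1 = 3
χ² = Σ(O - E)²/E
   = (31 - 48.0)²/48.0 + (59 - 48.0)²/48.0 + (51 - 48.0)²/48.0 + (51 - 48.0)²/48.0
   = 6.021 + 2.521 + 0.188 + 0.188
   = 8.92
p-value = 0.0304

Since p-value < α = 0.05, we reject H₀.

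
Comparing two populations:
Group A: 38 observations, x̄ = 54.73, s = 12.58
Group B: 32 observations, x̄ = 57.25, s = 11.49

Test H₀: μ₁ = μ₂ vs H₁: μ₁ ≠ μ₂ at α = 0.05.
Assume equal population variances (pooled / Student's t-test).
Student's two-sample t-test (equal variances):
H₀: μ₁ = μ₂
H₁: μ₁ ≠ μ₂
df = n₁ + n₂ - 2 = 68
Pooled variance s_p² = [(n₁-1)s₁² + (n₂-1)s₂²] / (n₁ + n₂ - 2) = [(37)(12.58²) + (31)(11.49²)] / 68 = 146.2957
SE = √(s_p²(1/n₁ + 1/n₂)) = √(146.2957 × (1/38 + 1/32)) = 2.9020
t = (x̄₁ - x̄₂) / SE = (54.73 - 57.25) / 2.9020 = -2.52 / 2.9020 = -0.868
p-value = 0.3882

Since p-value > α = 0.05, we fail to reject H₀.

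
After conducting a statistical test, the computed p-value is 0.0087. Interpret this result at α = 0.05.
Since p = 0.0087 < α = 0.05, reject H₀.
There is sufficient evidence to reject the null hypothesis; the result is statistically significant at the 0.05 level.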